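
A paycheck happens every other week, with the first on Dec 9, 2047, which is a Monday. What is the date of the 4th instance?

Jan 20, 2048

The 4th occurrence is 3 intervals after the first: 3 × 14 = 42 days after Dec 9, 2047.
Dec has 31 days — 22 days to the end of Dec leaves 20.
20 days into Jan → Jan 20, 2048.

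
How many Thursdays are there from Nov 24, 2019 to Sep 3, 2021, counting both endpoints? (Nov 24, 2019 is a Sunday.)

Nov 24, 2019 is a Sunday; the first Thursday on or after it is Nov 28, 2019 (4 days later).
From Nov 28, 2019 to Sep 3, 2021: 33 + 366 + 246 = 645 days (rest of 2019, 2020, to Sep 3, 2021 in 2021).
645 ÷ 7 = 92 full weeks with remainder 1, so 92 more Thursdays after the first → 93.

93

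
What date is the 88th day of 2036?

Mar 28, 2036

Jan has 31 days (88 − 31 = 57 remain).
Feb has 29 days (57 − 29 = 28 remain).
28 into Mar → Mar 28.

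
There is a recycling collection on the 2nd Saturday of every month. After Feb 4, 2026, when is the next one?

Feb 14, 2026

Feb 2026 starts on a Sunday; its first Saturday is the 7th, so the 2nd Saturday is the 14th — Feb 14, 2026.
Feb 14, 2026 is after Feb 4, 2026, so that is the next one.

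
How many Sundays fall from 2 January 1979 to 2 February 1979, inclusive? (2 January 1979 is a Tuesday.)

4

2 January 1979 is a Tuesday; the first Sunday on or after it is 7 January 1979 (5 days later).
From 7 January 1979 to 2 February 1979: 24 + 2 = 26 days (rest of January, February).
26 ÷ 7 = 3 full weeks with remainder 5, so 3 more Sundays after the first → 4.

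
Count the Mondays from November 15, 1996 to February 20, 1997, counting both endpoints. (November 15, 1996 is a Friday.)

November 15, 1996 is a Friday; the first Monday on or after it is November 18, 1996 (3 days later).
From November 18, 1996 to February 20, 1997: 12 + 31 + 31 + 20 = 94 days (rest of November, December, January, February).
94 ÷ 7 = 13 full weeks with remainder 3, so 13 more Mondays after the first → 14.

14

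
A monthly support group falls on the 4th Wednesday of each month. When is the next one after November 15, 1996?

November 1996 starts on a Friday; its first Wednesday is the 6th, so the 4th Wednesday is the 27th — November 27, 1996.
November 27, 1996 is after November 15, 1996, so that is the next one.

November 27, 1996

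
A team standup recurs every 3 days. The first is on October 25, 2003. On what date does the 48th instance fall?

The 48th occurrence is 47 intervals after the first: 47 × 3 = 141 days after October 25, 2003.
October has 31 days — 6 days to the end of October leaves 135.
November has 30 days (105 left).
December has 31 days (74 left).
January has 31 days (43 left).
February has 29 days (14 left).
14 days into March → March 14, 2004.

March 14, 2004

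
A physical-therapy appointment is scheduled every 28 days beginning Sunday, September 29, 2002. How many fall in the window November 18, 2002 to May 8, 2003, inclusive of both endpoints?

Occurrences land 28·i days after September 29, 2002 for i = 0, 1, 2, …
November 18, 2002 is 50 days after the start; 50 ÷ 28 = 1 remainder 22; since the remainder is 22, round up to i = 2. First occurrence in the window: #3 on November 24, 2002 (2×28 = 56 days in).
May 8, 2003 is 221 days after the start; 221 ÷ 28 = 7 remainder 25. Last occurrence in the window: #8 on April 13, 2003.
Occurrences #3 through #8: 6 in total.

6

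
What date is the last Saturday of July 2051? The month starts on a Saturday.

29 July 2051

July 2051 begins on a Saturday, so the first Saturday is July 1.
July 2051 has 31 days. Adding weeks: 1, 8, 15, 22, 29 — the last one ≤ 31 is the 29th.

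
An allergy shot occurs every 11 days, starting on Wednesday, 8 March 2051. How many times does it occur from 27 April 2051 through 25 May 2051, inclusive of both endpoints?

Occurrences land 11·i days after 8 March 2051 for i = 0, 1, 2, …
27 April 2051 is 50 days after the start; 50 ÷ 11 = 4 remainder 6; since the remainder is 6, round up to i = 5. First occurrence in the window: #6 on 2 May 2051 (5×11 = 55 days in).
25 May 2051 is 78 days after the start; 78 ÷ 11 = 7 remainder 1. Last occurrence in the window: #8 on 24 May 2051.
Occurrences #6 through #8: 3 in total.

3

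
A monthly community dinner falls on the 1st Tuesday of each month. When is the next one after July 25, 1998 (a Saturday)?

July 1998 starts on a Wednesday, so its 1st Tuesday is July 7, 1998 (6 days in).
That is not after July 25, 1998, so look at August 1998.
August 1998 starts on a Saturday, so its 1st Tuesday is August 4, 1998 (3 days in).

August 4, 1998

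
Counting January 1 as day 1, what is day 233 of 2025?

August 21, 2025

January has 31 days (233 − 31 = 202 remain).
February has 28 days (202 − 28 = 174 remain).
March has 31 days (174 − 31 = 143 remain).
April has 30 days (143 − 30 = 113 remain).
May has 31 days (113 − 31 = 82 remain).
June has 30 days (82 − 30 = 52 remain).
July has 31 days (52 − 31 = 21 remain).
21 into August → August 21.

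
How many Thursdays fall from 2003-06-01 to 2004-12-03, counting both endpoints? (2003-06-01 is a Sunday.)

2003-06-01 is a Sunday; the first Thursday on or after it is 2003-06-05 (4 days later).
From 2003-06-05 to 2004-12-03: 209 + 338 = 547 days (rest of 2003, to 2004-12-03 in 2004).
547 ÷ 7 = 78 full weeks with remainder 1, so 78 more Thursdays after the first → 79.

79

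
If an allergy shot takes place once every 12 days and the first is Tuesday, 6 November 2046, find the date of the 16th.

5 May 2047

The 16th occurrence is 15 intervals after the first: 15 × 12 = 180 days after 6 November 2046.
November has 30 days — 24 days to the end of November leaves 156.
December has 31 days (125 left).
January has 31 days (94 left).
February has 28 days (66 left).
March has 31 days (35 left).
April has 30 days (5 left).
5 days into May → 5 May 2047.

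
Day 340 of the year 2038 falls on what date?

Jan has 31 days (340 − 31 = 309 remain).
Feb has 28 days (309 − 28 = 281 remain).
Mar has 31 days (281 − 31 = 250 remain).
Apr has 30 days (250 − 30 = 220 remain).
May has 31 days (220 − 31 = 189 remain).
Jun has 30 days (189 − 30 = 159 remain).
Jul has 31 days (159 − 31 = 128 remain).
Aug has 31 days (128 − 31 = 97 remain).
Sep has 30 days (97 − 30 = 67 remain).
Oct has 31 days (67 − 31 = 36 remain).
Nov has 30 days (36 − 30 = 6 remain).
6 into Dec → Dec 6.

Dec 6, 2038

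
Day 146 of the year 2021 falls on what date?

May 26, 2021

Jan has 31 days (146 − 31 = 115 remain).
Feb has 28 days (115 − 28 = 87 remain).
Mar has 31 days (87 − 31 = 56 remain).
Apr has 30 days (56 − 30 = 26 remain).
26 into May → May 26.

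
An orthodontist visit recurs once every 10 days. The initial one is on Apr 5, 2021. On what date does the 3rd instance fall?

Apr 25, 2021

The 3rd occurrence is 2 intervals after the first: 2 × 10 = 20 days after Apr 5, 2021.
20 days later is Apr 25, 2021.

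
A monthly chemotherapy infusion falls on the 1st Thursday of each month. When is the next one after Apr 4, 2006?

Apr 6, 2006

Apr 2006 starts on a Saturday, so its 1st Thursday is Apr 6, 2006 (5 days in).
Apr 6, 2006 is after Apr 4, 2006, so that is the next one.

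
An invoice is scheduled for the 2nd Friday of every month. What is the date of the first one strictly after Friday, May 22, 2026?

May 2026 starts on a Friday; its first Friday is the 1st, so the 2nd Friday is the 8th — May 8, 2026.
That is not after May 22, 2026, so look at June 2026.
June 2026 starts on a Monday; its first Friday is the 5th, so the 2nd Friday is the 12th — June 12, 2026.

June 12, 2026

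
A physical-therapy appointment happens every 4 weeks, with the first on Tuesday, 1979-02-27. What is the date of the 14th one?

1980-02-26

The 14th occurrence is 13 intervals after the first: 13 × 28 = 364 days after 1979-02-27.
February has 28 days — 1 day to the end of February leaves 363.
March has 31 days (332 left).
April has 30 days (302 left).
May has 31 days (271 left).
June has 30 days (241 left).
July has 31 days (210 left).
August has 31 days (179 left).
September has 30 days (149 left).
October has 31 days (118 left).
November has 30 days (88 left).
December has 31 days (57 left).
January has 31 days (26 left).
26 days into February → 1980-02-26.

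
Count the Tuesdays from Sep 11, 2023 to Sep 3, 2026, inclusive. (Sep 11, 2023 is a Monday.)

156

Sep 11, 2023 is a Monday; the first Tuesday on or after it is Sep 12, 2023 (1 day later).
From Sep 12, 2023 to Sep 3, 2026: 110 + 366 + 365 + 246 = 1087 days (rest of 2023, 2024, 2025, to Sep 3, 2026 in 2026).
1087 ÷ 7 = 155 full weeks with remainder 2, so 155 more Tuesdays after the first → 156.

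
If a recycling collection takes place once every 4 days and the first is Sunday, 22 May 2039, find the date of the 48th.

26 November 2039

The 48th occurrence is 47 intervals after the first: 47 × 4 = 188 days after 22 May 2039.
May has 31 days — 9 days to the end of May leaves 179.
June has 30 days (149 left).
July has 31 days (118 left).
August has 31 days (87 left).
September has 30 days (57 left).
October has 31 days (26 left).
26 days into November → 26 November 2039.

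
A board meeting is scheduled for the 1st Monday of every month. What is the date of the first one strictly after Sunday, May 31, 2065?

June 1, 2065

May 2065 starts on a Friday, so its 1st Monday is May 4, 2065 (3 days in).
That is not after May 31, 2065, so look at June 2065.
June 2065 starts on a Monday, so its 1st Monday is June 1, 2065.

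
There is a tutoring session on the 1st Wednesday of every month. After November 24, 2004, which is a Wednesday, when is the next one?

November 2004 starts on a Monday, so its 1st Wednesday is November 3, 2004 (2 days in).
That is not after November 24, 2004, so look at December 2004.
December 2004 starts on a Wednesday, so its 1st Wednesday is December 1, 2004.

December 1, 2004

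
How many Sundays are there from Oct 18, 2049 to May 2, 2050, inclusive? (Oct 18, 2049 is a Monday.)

Oct 18, 2049 is a Monday; the first Sunday on or after it is Oct 24, 2049 (6 days later).
From Oct 24, 2049 to May 2, 2050: 7 + 30 + 31 + 31 + 28 + 31 + 30 + 2 = 190 days (rest of Oct, Nov, Dec, Jan, Feb, Mar, Apr, May).
190 ÷ 7 = 27 full weeks with remainder 1, so 27 more Sundays after the first → 28.

28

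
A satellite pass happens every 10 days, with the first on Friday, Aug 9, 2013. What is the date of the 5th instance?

Sep 18, 2013

The 5th occurrence is 4 intervals after the first: 4 × 10 = 40 days after Aug 9, 2013.
Aug has 31 days — 22 days to the end of Aug leaves 18.
18 days into Sep → Sep 18, 2013.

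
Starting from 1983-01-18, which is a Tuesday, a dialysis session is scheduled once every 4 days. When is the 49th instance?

The 49th occurrence is 48 intervals after the first: 48 × 4 = 192 days after 1983-01-18.
January has 31 days — 13 days to the end of January leaves 179.
February has 28 days (151 left).
March has 31 days (120 left).
April has 30 days (90 left).
May has 31 days (59 left).
June has 30 days (29 left).
29 days into July → 1983-07-29.

1983-07-29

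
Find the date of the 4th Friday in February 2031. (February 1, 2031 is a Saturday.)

February 2031 begins on a Saturday, so the first Friday is February 7 (6 days later).
The 4th Friday is 3 weeks later: 7 + 21 = 28.

February 28, 2031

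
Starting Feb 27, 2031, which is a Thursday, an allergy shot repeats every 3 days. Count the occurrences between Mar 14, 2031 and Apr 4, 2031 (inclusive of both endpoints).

Occurrences land 3·i days after Feb 27, 2031 for i = 0, 1, 2, …
Mar 14, 2031 is 15 days after the start; 15 ÷ 3 = 5 remainder 0. First occurrence in the window: #6 on Mar 14, 2031 (5×3 = 15 days in).
Apr 4, 2031 is 36 days after the start; 36 ÷ 3 = 12 remainder 0. Last occurrence in the window: #13 on Apr 4, 2031.
Occurrences #6 through #13: 8 in total.

8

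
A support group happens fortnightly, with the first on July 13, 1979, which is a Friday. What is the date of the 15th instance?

The 15th occurrence is 14 intervals after the first: 14 × 14 = 196 days after July 13, 1979.
July has 31 days — 18 days to the end of July leaves 178.
August has 31 days (147 left).
September has 30 days (117 left).
October has 31 days (86 left).
November has 30 days (56 left).
December has 31 days (25 left).
25 days into January → January 25, 1980.

January 25, 1980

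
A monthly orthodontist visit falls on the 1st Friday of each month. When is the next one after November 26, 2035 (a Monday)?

December 7, 2035

November 2035 starts on a Thursday, so its 1st Friday is November 2, 2035 (1 day in).
That is not after November 26, 2035, so look at December 2035.
December 2035 starts on a Saturday, so its 1st Friday is December 7, 2035 (6 days in).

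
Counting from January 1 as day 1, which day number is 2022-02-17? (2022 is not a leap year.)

48

Days in months before February: 31 = 31.
Plus 17 days into February → day 48.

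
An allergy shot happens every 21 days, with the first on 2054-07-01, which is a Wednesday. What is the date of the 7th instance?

The 7th occurrence is 6 intervals after the first: 6 × 21 = 126 days after 2054-07-01.
July has 31 days — 30 days to the end of July leaves 96.
August has 31 days (65 left).
September has 30 days (35 left).
October has 31 days (4 left).
4 days into November → 2054-11-04.

2054-11-04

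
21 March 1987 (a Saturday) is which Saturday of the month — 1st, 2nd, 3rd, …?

3rd

Day 21 falls in week ⌈21/7⌉ of the month.
Days 1–7 hold the 1st Saturday, 8–14 the 2nd, 15–21 the 3rd, 22–28 the 4th, 29–31 the 5th.
21 is in the range for the 3rd.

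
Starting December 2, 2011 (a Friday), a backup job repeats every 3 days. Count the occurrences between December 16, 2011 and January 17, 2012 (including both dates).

Occurrences land 3·i days after December 2, 2011 for i = 0, 1, 2, …
December 16, 2011 is 14 days after the start; 14 ÷ 3 = 4 remainder 2; since the remainder is 2, round up to i = 5. First occurrence in the window: #6 on December 17, 2011 (5×3 = 15 days in).
January 17, 2012 is 46 days after the start; 46 ÷ 3 = 15 remainder 1. Last occurrence in the window: #16 on January 16, 2012.
Occurrences #6 through #16: 11 in total.

11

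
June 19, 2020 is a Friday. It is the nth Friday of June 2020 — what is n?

Day 19 falls in week ⌈19/7⌉ of the month.
Days 1–7 hold the 1st Friday, 8–14 the 2nd, 15–21 the 3rd, 22–28 the 4th, 29–31 the 5th.
19 is in the range for the 3rd.

3rd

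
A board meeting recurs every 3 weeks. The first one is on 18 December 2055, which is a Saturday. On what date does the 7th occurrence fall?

22 April 2056

The 7th occurrence is 6 intervals after the first: 6 × 21 = 126 days after 18 December 2055.
December has 31 days — 13 days to the end of December leaves 113.
January has 31 days (82 left).
February has 29 days (53 left).
March has 31 days (22 left).
22 days into April → 22 April 2056.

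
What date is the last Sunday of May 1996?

May 26, 1996

May 1996 begins on a Wednesday, so the first Sunday is May 5 (4 days later).
May 1996 has 31 days. Adding weeks: 5, 12, 19, 26 — the last one ≤ 31 is the 26th.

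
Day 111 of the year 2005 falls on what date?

January has 31 days (111 − 31 = 80 remain).
February has 28 days (80 − 28 = 52 remain).
March has 31 days (52 − 31 = 21 remain).
21 into April → April 21.

2005-04-21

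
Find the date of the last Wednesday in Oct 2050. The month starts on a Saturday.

Oct 2050 begins on a Saturday, so the first Wednesday is Oct 5 (4 days later).
Oct 2050 has 31 days. Adding weeks: 5, 12, 19, 26 — the last one ≤ 31 is the 26th.

Oct 26, 2050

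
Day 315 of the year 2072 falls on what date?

Nov 10, 2072

Jan has 31 days (315 − 31 = 284 remain).
Feb has 29 days (284 − 29 = 255 remain).
Mar has 31 days (255 − 31 = 224 remain).
Apr has 30 days (224 − 30 = 194 remain).
May has 31 days (194 − 31 = 163 remain).
Jun has 30 days (163 − 30 = 133 remain).
Jul has 31 days (133 − 31 = 102 remain).
Aug has 31 days (102 − 31 = 71 remain).
Sep has 30 days (71 − 30 = 41 remain).
Oct has 31 days (41 − 31 = 10 remain).
10 into Nov → Nov 10.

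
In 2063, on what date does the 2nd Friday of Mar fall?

Mar 9, 2063

The first Friday of Mar 2063 is Mar 2.
The 2nd Friday is 1 weeks later: 2 + 7 = 9.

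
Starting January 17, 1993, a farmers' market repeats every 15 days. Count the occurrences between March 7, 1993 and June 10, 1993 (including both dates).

6

Occurrences land 15·i days after January 17, 1993 for i = 0, 1, 2, …
March 7, 1993 is 49 days after the start; 49 ÷ 15 = 3 remainder 4; since the remainder is 4, round up to i = 4. First occurrence in the window: #5 on March 18, 1993 (4×15 = 60 days in).
June 10, 1993 is 144 days after the start; 144 ÷ 15 = 9 remainder 9. Last occurrence in the window: #10 on June 1, 1993.
Occurrences #5 through #10: 6 in total.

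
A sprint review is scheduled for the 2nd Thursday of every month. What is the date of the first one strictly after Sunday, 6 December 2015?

10 December 2015

December 2015 starts on a Tuesday; its first Thursday is the 3rd, so the 2nd Thursday is the 10th — 10 December 2015.
10 December 2015 is after 6 December 2015, so that is the next one.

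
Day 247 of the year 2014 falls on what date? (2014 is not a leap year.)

January has 31 days (247 − 31 = 216 remain).
February has 28 days (216 − 28 = 188 remain).
March has 31 days (188 − 31 = 157 remain).
April has 30 days (157 − 30 = 127 remain).
May has 31 days (127 − 31 = 96 remain).
June has 30 days (96 − 30 = 66 remain).
July has 31 days (66 − 31 = 35 remain).
August has 31 days (35 − 31 = 4 remain).
4 into September → September 4.

2014-09-04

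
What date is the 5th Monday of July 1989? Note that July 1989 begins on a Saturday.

July 1989 begins on a Saturday, so the first Monday is July 3 (2 days later).
The 5th Monday is 4 weeks later: 3 + 28 = 31.

July 31, 1989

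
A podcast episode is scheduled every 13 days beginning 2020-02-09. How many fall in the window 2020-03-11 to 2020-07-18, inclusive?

10

Occurrences land 13·i days after 2020-02-09 for i = 0, 1, 2, …
2020-03-11 is 31 days after the start; 31 ÷ 13 = 2 remainder 5; since the remainder is 5, round up to i = 3. First occurrence in the window: #4 on 2020-03-19 (3×13 = 39 days in).
2020-07-18 is 160 days after the start; 160 ÷ 13 = 12 remainder 4. Last occurrence in the window: #13 on 2020-07-14.
Occurrences #4 through #13: 10 in total.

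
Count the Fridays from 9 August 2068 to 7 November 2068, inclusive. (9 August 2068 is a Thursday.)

9 August 2068 is a Thursday; the first Friday on or after it is 10 August 2068 (1 day later).
From 10 August 2068 to 7 November 2068: 21 + 30 + 31 + 7 = 89 days (rest of August, September, October, November).
89 ÷ 7 = 12 full weeks with remainder 5, so 12 more Fridays after the first → 13.

13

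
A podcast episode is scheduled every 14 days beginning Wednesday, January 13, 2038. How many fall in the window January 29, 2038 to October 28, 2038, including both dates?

19

Occurrences land 14·i days after January 13, 2038 for i = 0, 1, 2, …
January 29, 2038 is 16 days after the start; 16 ÷ 14 = 1 remainder 2; since the remainder is 2, round up to i = 2. First occurrence in the window: #3 on February 10, 2038 (2×14 = 28 days in).
October 28, 2038 is 288 days after the start; 288 ÷ 14 = 20 remainder 8. Last occurrence in the window: #21 on October 20, 2038.
Occurrences #3 through #21: 19 in total.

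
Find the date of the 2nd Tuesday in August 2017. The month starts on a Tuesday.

August 2017 begins on a Tuesday, so the first Tuesday is August 1.
The 2nd Tuesday is 1 weeks later: 1 + 7 = 8.

August 8, 2017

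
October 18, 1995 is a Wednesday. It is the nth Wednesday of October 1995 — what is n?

3rd

Day 18 falls in week ⌈18/7⌉ of the month.
Days 1–7 hold the 1st Wednesday, 8–14 the 2nd, 15–21 the 3rd, 22–28 the 4th, 29–31 the 5th.
18 is in the range for the 3rd.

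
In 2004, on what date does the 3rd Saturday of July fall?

2004-07-17

The first Saturday of July 2004 is July 3.
The 3rd Saturday is 2 weeks later: 3 + 14 = 17.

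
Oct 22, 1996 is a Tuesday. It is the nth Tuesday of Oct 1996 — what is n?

4th

Day 22 falls in week ⌈22/7⌉ of the month.
Days 1–7 hold the 1st Tuesday, 8–14 the 2nd, 15–21 the 3rd, 22–28 the 4th, 29–31 the 5th.
22 is in the range for the 4th.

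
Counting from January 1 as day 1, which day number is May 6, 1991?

126

Days in months before May: 31 + 28 + 31 + 30 = 120.
Plus 6 days into May → day 126.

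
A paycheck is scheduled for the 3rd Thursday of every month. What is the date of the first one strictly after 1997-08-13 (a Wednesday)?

August 1997 starts on a Friday; its first Thursday is the 7th, so the 3rd Thursday is the 21st — 1997-08-21.
1997-08-21 is after 1997-08-13, so that is the next one.

1997-08-21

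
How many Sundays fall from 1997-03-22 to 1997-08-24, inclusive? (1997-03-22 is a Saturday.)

23

1997-03-22 is a Saturday; the first Sunday on or after it is 1997-03-23 (1 day later).
From 1997-03-23 to 1997-08-24: 8 + 30 + 31 + 30 + 31 + 24 = 154 days (rest of March, April, May, June, July, August).
154 ÷ 7 = 22 full weeks with remainder 0, so 22 more Sundays after the first → 23.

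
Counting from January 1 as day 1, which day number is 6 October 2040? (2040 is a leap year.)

280

Days in months before October: 31 + 29 + 31 + 30 + 31 + 30 + 31 + 31 + 30 = 274.
Plus 6 days into October → day 280.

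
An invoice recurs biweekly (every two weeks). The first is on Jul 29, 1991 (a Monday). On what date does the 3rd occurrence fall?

Aug 26, 1991

The 3rd occurrence is 2 intervals after the first: 2 × 14 = 28 days after Jul 29, 1991.
Jul has 31 days — 2 days to the end of Jul leaves 26.
26 days into Aug → Aug 26, 1991.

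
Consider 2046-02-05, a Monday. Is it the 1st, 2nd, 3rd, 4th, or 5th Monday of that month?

1st

Day 5 falls in week ⌈5/7⌉ of the month.
Days 1–7 hold the 1st Monday, 8–14 the 2nd, 15–21 the 3rd, 22–28 the 4th, 29–31 the 5th.
5 is in the range for the 1st.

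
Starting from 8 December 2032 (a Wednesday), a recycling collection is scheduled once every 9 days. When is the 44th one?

30 December 2033

The 44th occurrence is 43 intervals after the first: 43 × 9 = 387 days after 8 December 2032.
December has 31 days — 23 days to the end of December leaves 364.
January has 31 days (333 left).
February has 28 days (305 left).
March has 31 days (274 left).
April has 30 days (244 left).
May has 31 days (213 left).
June has 30 days (183 left).
July has 31 days (152 left).
August has 31 days (121 left).
September has 30 days (91 left).
October has 31 days (60 left).
November has 30 days (30 left).
30 days into December → 30 December 2033.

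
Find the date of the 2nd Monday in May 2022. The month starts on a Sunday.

May 2022 begins on a Sunday, so the first Monday is May 2 (1 day later).
The 2nd Monday is 1 weeks later: 2 + 7 = 9.

May 9, 2022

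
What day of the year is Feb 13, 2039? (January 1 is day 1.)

Days in months before Feb: 31 = 31.
Plus 13 days into Feb → day 44.

44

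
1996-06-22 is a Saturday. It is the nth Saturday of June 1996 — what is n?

Day 22 falls in week ⌈22/7⌉ of the month.
Days 1–7 hold the 1st Saturday, 8–14 the 2nd, 15–21 the 3rd, 22–28 the 4th, 29–31 the 5th.
22 is in the range for the 4th.

4th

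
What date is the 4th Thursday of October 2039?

27 October 2039

The first Thursday of October 2039 is October 6.
The 4th Thursday is 3 weeks later: 6 + 21 = 27.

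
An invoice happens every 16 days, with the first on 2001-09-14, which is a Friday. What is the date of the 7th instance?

The 7th occurrence is 6 intervals after the first: 6 × 16 = 96 days after 2001-09-14.
September has 30 days — 16 days to the end of September leaves 80.
October has 31 days (49 left).
November has 30 days (19 left).
19 days into December → 2001-12-19.

2001-12-19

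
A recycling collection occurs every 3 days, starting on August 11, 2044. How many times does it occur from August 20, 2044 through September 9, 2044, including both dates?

7

Occurrences land 3·i days after August 11, 2044 for i = 0, 1, 2, …
August 20, 2044 is 9 days after the start; 9 ÷ 3 = 3 remainder 0. First occurrence in the window: #4 on August 20, 2044 (3×3 = 9 days in).
September 9, 2044 is 29 days after the start; 29 ÷ 3 = 9 remainder 2. Last occurrence in the window: #10 on September 7, 2044.
Occurrences #4 through #10: 7 in total.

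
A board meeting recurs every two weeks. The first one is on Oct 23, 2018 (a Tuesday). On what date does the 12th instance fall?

Mar 26, 2019

The 12th occurrence is 11 intervals after the first: 11 × 14 = 154 days after Oct 23, 2018.
Oct has 31 days — 8 days to the end of Oct leaves 146.
Nov has 30 days (116 left).
Dec has 31 days (85 left).
Jan has 31 days (54 left).
Feb has 28 days (26 left).
26 days into Mar → Mar 26, 2019.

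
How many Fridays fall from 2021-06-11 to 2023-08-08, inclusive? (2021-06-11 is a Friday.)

2021-06-11 is a Friday; the first Friday on or after it is 2021-06-11.
From 2021-06-11 to 2023-08-08: 203 + 365 + 220 = 788 days (rest of 2021, 2022, to 2023-08-08 in 2023).
788 ÷ 7 = 112 full weeks with remainder 4, so 112 more Fridays after the first → 113.

113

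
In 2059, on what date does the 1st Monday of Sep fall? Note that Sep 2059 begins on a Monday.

Sep 2059 begins on a Monday, so the first Monday is Sep 1.

Sep 1, 2059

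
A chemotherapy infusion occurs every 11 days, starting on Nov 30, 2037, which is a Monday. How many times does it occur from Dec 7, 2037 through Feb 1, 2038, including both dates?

5

Occurrences land 11·i days after Nov 30, 2037 for i = 0, 1, 2, …
Dec 7, 2037 is 7 days after the start; 7 ÷ 11 = 0 remainder 7; since the remainder is 7, round up to i = 1. First occurrence in the window: #2 on Dec 11, 2037 (1×11 = 11 days in).
Feb 1, 2038 is 63 days after the start; 63 ÷ 11 = 5 remainder 8. Last occurrence in the window: #6 on Jan 24, 2038.
Occurrences #2 through #6: 5 in total.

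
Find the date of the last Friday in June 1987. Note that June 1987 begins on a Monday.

June 1987 begins on a Monday, so the first Friday is June 5 (4 days later).
June 1987 has 30 days. Adding weeks: 5, 12, 19, 26 — the last one ≤ 30 is the 26th.

1987-06-26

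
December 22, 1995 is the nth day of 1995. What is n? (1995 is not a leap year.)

Days in months before December: 31 + 28 + 31 + 30 + 31 + 30 + 31 + 31 + 30 + 31 + 30 = 334.
Plus 22 days into December → day 356.

356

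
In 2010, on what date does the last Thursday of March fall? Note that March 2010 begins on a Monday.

March 2010 begins on a Monday, so the first Thursday is March 4 (3 days later).
March 2010 has 31 days. Adding weeks: 4, 11, 18, 25 — the last one ≤ 31 is the 25th.

25 March 2010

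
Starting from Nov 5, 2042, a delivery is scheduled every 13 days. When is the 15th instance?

May 6, 2043

The 15th occurrence is 14 intervals after the first: 14 × 13 = 182 days after Nov 5, 2042.
Nov has 30 days — 25 days to the end of Nov leaves 157.
Dec has 31 days (126 left).
Jan has 31 days (95 left).
Feb has 28 days (67 left).
Mar has 31 days (36 left).
Apr has 30 days (6 left).
6 days into May → May 6, 2043.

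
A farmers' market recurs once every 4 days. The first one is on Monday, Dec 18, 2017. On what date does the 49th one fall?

Jun 28, 2018

The 49th occurrence is 48 intervals after the first: 48 × 4 = 192 days after Dec 18, 2017.
Dec has 31 days — 13 days to the end of Dec leaves 179.
Jan has 31 days (148 left).
Feb has 28 days (120 left).
Mar has 31 days (89 left).
Apr has 30 days (59 left).
May has 31 days (28 left).
28 days into Jun → Jun 28, 2018.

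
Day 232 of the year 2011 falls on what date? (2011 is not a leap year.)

January has 31 days (232 − 31 = 201 remain).
February has 28 days (201 − 28 = 173 remain).
March has 31 days (173 − 31 = 142 remain).
April has 30 days (142 − 30 = 112 remain).
May has 31 days (112 − 31 = 81 remain).
June has 30 days (81 − 30 = 51 remain).
July has 31 days (51 − 31 = 20 remain).
20 into August → August 20.

2011-08-20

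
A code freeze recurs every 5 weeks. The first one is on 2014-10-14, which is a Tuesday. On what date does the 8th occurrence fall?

2015-06-16

The 8th occurrence is 7 intervals after the first: 7 × 35 = 245 days after 2014-10-14.
October has 31 days — 17 days to the end of October leaves 228.
November has 30 days (198 left).
December has 31 days (167 left).
January has 31 days (136 left).
February has 28 days (108 left).
March has 31 days (77 left).
April has 30 days (47 left).
May has 31 days (16 left).
16 days into June → 2015-06-16.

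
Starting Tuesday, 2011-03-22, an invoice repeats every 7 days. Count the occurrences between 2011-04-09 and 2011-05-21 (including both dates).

Occurrences land 7·i days after 2011-03-22 for i = 0, 1, 2, …
2011-04-09 is 18 days after the start; 18 ÷ 7 = 2 remainder 4; since the remainder is 4, round up to i = 3. First occurrence in the window: #4 on 2011-04-12 (3×7 = 21 days in).
2011-05-21 is 60 days after the start; 60 ÷ 7 = 8 remainder 4. Last occurrence in the window: #9 on 2011-05-17.
Occurrences #4 through #9: 6 in total.

6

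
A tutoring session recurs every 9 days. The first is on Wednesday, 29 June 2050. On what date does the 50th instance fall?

The 50th occurrence is 49 intervals after the first: 49 × 9 = 441 days after 29 June 2050.
June has 30 days — 1 day to the end of June leaves 440.
From end of June to end of 2050 is 184 days (256 left).
January has 31 days (225 left).
February has 28 days (197 left).
March has 31 days (166 left).
April has 30 days (136 left).
May has 31 days (105 left).
June has 30 days (75 left).
July has 31 days (44 left).
August has 31 days (13 left).
13 days into September → 13 September 2051.

13 September 2051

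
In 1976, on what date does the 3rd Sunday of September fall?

September 19, 1976

September 1976 begins on a Wednesday, so the first Sunday is September 5 (4 days later).
The 3rd Sunday is 2 weeks later: 5 + 14 = 19.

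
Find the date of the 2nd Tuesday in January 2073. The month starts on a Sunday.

January 10, 2073

January 2073 begins on a Sunday, so the first Tuesday is January 3 (2 days later).
The 2nd Tuesday is 1 weeks later: 3 + 7 = 10.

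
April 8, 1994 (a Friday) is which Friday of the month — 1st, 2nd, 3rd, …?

2nd

Day 8 falls in week ⌈8/7⌉ of the month.
Days 1–7 hold the 1st Friday, 8–14 the 2nd, 15–21 the 3rd, 22–28 the 4th, 29–31 the 5th.
8 is in the range for the 2nd.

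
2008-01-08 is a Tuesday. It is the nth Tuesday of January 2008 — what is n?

2nd

Day 8 falls in week ⌈8/7⌉ of the month.
Days 1–7 hold the 1st Tuesday, 8–14 the 2nd, 15–21 the 3rd, 22–28 the 4th, 29–31 the 5th.
8 is in the range for the 2nd.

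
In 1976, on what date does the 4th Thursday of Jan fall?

The first Thursday of Jan 1976 is Jan 1.
The 4th Thursday is 3 weeks later: 1 + 21 = 22.

Jan 22, 1976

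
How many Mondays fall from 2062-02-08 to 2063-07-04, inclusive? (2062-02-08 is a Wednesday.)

2062-02-08 is a Wednesday; the first Monday on or after it is 2062-02-13 (5 days later).
From 2062-02-13 to 2063-07-04: 321 + 185 = 506 days (rest of 2062, to 2063-07-04 in 2063).
506 ÷ 7 = 72 full weeks with remainder 2, so 72 more Mondays after the first → 73.

73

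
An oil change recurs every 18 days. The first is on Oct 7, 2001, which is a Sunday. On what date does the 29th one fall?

Feb 23, 2003

The 29th occurrence is 28 intervals after the first: 28 × 18 = 504 days after Oct 7, 2001.
Oct has 31 days — 24 days to the end of Oct leaves 480.
From end of Oct to end of 2001 is 61 days (419 left).
2002 has 365 days (54 left).
Jan has 31 days (23 left).
23 days into Feb → Feb 23, 2003.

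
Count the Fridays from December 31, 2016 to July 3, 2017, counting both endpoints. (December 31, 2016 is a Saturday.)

26

December 31, 2016 is a Saturday; the first Friday on or after it is January 6, 2017 (6 days later).
From January 6, 2017 to July 3, 2017: 25 + 28 + 31 + 30 + 31 + 30 + 3 = 178 days (rest of January, February, March, April, May, June, July).
178 ÷ 7 = 25 full weeks with remainder 3, so 25 more Fridays after the first → 26.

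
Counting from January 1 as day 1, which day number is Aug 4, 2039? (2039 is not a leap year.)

216

Days in months before Aug: 31 + 28 + 31 + 30 + 31 + 30 + 31 = 212.
Plus 4 days into Aug → day 216.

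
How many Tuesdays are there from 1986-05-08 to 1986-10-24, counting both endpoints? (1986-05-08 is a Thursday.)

1986-05-08 is a Thursday; the first Tuesday on or after it is 1986-05-13 (5 days later).
From 1986-05-13 to 1986-10-24: 18 + 30 + 31 + 31 + 30 + 24 = 164 days (rest of May, June, July, August, September, October).
164 ÷ 7 = 23 full weeks with remainder 3, so 23 more Tuesdays after the first → 24.

24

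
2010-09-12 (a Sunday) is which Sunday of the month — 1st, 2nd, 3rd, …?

Day 12 falls in week ⌈12/7⌉ of the month.
Days 1–7 hold the 1st Sunday, 8–14 the 2nd, 15–21 the 3rd, 22–28 the 4th, 29–31 the 5th.
12 is in the range for the 2nd.

2nd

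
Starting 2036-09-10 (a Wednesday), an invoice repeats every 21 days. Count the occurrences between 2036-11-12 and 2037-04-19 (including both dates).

8

Occurrences land 21·i days after 2036-09-10 for i = 0, 1, 2, …
2036-11-12 is 63 days after the start; 63 ÷ 21 = 3 remainder 0. First occurrence in the window: #4 on 2036-11-12 (3×21 = 63 days in).
2037-04-19 is 221 days after the start; 221 ÷ 21 = 10 remainder 11. Last occurrence in the window: #11 on 2037-04-08.
Occurrences #4 through #11: 8 in total.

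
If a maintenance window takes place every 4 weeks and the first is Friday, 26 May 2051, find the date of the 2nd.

23 June 2051

The 2nd occurrence is 1 interval after the first: 1 × 28 = 28 days after 26 May 2051.
May has 31 days — 5 days to the end of May leaves 23.
23 days into June → 23 June 2051.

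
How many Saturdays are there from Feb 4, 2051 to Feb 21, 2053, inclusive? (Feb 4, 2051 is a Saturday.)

107

Feb 4, 2051 is a Saturday; the first Saturday on or after it is Feb 4, 2051.
From Feb 4, 2051 to Feb 21, 2053: 330 + 366 + 52 = 748 days (rest of 2051, 2052, to Feb 21, 2053 in 2053).
748 ÷ 7 = 106 full weeks with remainder 6, so 106 more Saturdays after the first → 107.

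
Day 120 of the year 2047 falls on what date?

January has 31 days (120 − 31 = 89 remain).
February has 28 days (89 − 28 = 61 remain).
March has 31 days (61 − 31 = 30 remain).
30 into April → April 30.

30 April 2047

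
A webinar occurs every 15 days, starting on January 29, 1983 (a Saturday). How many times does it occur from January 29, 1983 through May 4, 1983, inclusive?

Occurrences land 15·i days after January 29, 1983 for i = 0, 1, 2, …
The window opens on the start date, so the first occurrence inside is #1 on January 29, 1983.
May 4, 1983 is 95 days after the start; 95 ÷ 15 = 6 remainder 5. Last occurrence in the window: #7 on April 29, 1983.
Occurrences #1 through #7: 7 in total.

7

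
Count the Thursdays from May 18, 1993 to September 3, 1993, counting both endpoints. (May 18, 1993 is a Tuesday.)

May 18, 1993 is a Tuesday; the first Thursday on or after it is May 20, 1993 (2 days later).
From May 20, 1993 to September 3, 1993: 11 + 30 + 31 + 31 + 3 = 106 days (rest of May, June, July, August, September).
106 ÷ 7 = 15 full weeks with remainder 1, so 15 more Thursdays after the first → 16.

16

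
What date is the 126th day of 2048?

Jan has 31 days (126 − 31 = 95 remain).
Feb has 29 days (95 − 29 = 66 remain).
Mar has 31 days (66 − 31 = 35 remain).
Apr has 30 days (35 − 30 = 5 remain).
5 into May → May 5.

May 5, 2048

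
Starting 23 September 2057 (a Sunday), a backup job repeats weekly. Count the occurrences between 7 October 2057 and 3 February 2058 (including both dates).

Occurrences land 7·i days after 23 September 2057 for i = 0, 1, 2, …
7 October 2057 is 14 days after the start; 14 ÷ 7 = 2 remainder 0. First occurrence in the window: #3 on 7 October 2057 (2×7 = 14 days in).
3 February 2058 is 133 days after the start; 133 ÷ 7 = 19 remainder 0. Last occurrence in the window: #20 on 3 February 2058.
Occurrences #3 through #20: 18 in total.

18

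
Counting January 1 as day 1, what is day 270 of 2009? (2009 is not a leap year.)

September 27, 2009

January has 31 days (270 − 31 = 239 remain).
February has 28 days (239 − 28 = 211 remain).
March has 31 days (211 − 31 = 180 remain).
April has 30 days (180 − 30 = 150 remain).
May has 31 days (150 − 31 = 119 remain).
June has 30 days (119 − 30 = 89 remain).
July has 31 days (89 − 31 = 58 remain).
August has 31 days (58 − 31 = 27 remain).
27 into September → September 27.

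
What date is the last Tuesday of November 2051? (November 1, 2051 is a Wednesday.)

November 2051 begins on a Wednesday, so the first Tuesday is November 7 (6 days later).
November 2051 has 30 days. Adding weeks: 7, 14, 21, 28 — the last one ≤ 30 is the 28th.

28 November 2051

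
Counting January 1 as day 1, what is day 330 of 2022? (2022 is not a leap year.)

November 26, 2022

January has 31 days (330 − 31 = 299 remain).
February has 28 days (299 − 28 = 271 remain).
March has 31 days (271 − 31 = 240 remain).
April has 30 days (240 − 30 = 210 remain).
May has 31 days (210 − 31 = 179 remain).
June has 30 days (179 − 30 = 149 remain).
July has 31 days (149 − 31 = 118 remain).
August has 31 days (118 − 31 = 87 remain).
September has 30 days (87 − 30 = 57 remain).
October has 31 days (57 − 31 = 26 remain).
26 into November → November 26.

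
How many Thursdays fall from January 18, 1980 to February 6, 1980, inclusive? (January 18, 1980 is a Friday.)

2

January 18, 1980 is a Friday; the first Thursday on or after it is January 24, 1980 (6 days later).
From January 24, 1980 to February 6, 1980: 7 + 6 = 13 days (rest of January, February).
13 ÷ 7 = 1 full weeks with remainder 6, so 1 more Thursdays after the first → 2.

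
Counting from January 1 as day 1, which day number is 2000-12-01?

Days in months before December: 31 + 29 + 31 + 30 + 31 + 30 + 31 + 31 + 30 + 31 + 30 = 335.
Plus 1 day into December → day 336.

336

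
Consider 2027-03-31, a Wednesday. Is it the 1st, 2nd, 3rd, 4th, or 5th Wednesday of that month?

Day 31 falls in week ⌈31/7⌉ of the month.
Days 1–7 hold the 1st Wednesday, 8–14 the 2nd, 15–21 the 3rd, 22–28 the 4th, 29–31 the 5th.
31 is in the range for the 5th.

5th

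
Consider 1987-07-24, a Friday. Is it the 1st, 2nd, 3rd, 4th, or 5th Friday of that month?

Day 24 falls in week ⌈24/7⌉ of the month.
Days 1–7 hold the 1st Friday, 8–14 the 2nd, 15–21 the 3rd, 22–28 the 4th, 29–31 the 5th.
24 is in the range for the 4th.

4th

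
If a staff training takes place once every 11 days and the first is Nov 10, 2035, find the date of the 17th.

May 4, 2036

The 17th occurrence is 16 intervals after the first: 16 × 11 = 176 days after Nov 10, 2035.
Nov has 30 days — 20 days to the end of Nov leaves 156.
Dec has 31 days (125 left).
Jan has 31 days (94 left).
Feb has 29 days (65 left).
Mar has 31 days (34 left).
Apr has 30 days (4 left).
4 days into May → May 4, 2036.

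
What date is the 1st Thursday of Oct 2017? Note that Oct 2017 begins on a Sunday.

Oct 5, 2017

Oct 2017 begins on a Sunday, so the first Thursday is Oct 5 (4 days later).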